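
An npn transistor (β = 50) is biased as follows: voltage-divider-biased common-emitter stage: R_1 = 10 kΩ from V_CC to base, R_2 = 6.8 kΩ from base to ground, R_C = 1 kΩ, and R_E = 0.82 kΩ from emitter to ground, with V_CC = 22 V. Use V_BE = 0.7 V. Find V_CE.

V_CE ≈ 5.6 V

Thevenize the base divider: V_Th = V_CC·R_2/(R_1+R_2) = 22×6.8/16.8 = 8.9 V, R_Th = R_1‖R_2 = 4.05 kΩ.
Base-emitter loop: V_Th = I_B·R_Th + V_BE + (β+1)I_B·R_E, so I_B = (8.9 − 0.7) / (4.05 + 51×0.82) = 0.179 mA.
I_C = β·I_B = 50×0.179 = 8.94 mA, and I_E = (β+1)I_B = 9.12 mA.
V_CE = V_CC − I_C·R_C − I_E·R_E = 22 − 8.94×1 − 9.12×0.82 = 5.58 V.
V_CE = 5.58 V > 0.2 V confirms active-region operation.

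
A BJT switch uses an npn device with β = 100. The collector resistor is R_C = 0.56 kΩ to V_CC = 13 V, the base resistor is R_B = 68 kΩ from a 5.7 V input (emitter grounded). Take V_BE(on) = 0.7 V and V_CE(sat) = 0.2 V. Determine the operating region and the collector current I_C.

Assume active. Base-emitter loop: I_B = (V_BB − V_BE)/R_B = (5.7 − 0.7)/68 = 0.0735 mA.
I_C = β·I_B = 100×0.0735 = 7.35 mA.
V_CE = V_CC − I_C·R_C = 13 − 7.35×0.56 = 8.88 V > V_CE(sat), so the active-region assumption holds.

active; I_C ≈ 7.4 mA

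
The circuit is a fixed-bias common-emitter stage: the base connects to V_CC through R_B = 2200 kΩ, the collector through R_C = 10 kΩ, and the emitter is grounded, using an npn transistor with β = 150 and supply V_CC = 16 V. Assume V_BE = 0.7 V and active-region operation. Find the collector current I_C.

I_C ≈ 1 mA

Base loop: V_CC = I_B·R_B + V_BE, so I_B = (16 − 0.7)/2200 kΩ = 0.00695 mA.
In the active region I_C = β·I_B = 150 × 0.00695 = 1.04 mA.
Collector loop: V_CE = V_CC − I_C·R_C = 16 − 1.04×10 = 5.57 V.
Since V_CE = 5.57 V > V_CE(sat) ≈ 0.2 V, the transistor is in the active region as assumed.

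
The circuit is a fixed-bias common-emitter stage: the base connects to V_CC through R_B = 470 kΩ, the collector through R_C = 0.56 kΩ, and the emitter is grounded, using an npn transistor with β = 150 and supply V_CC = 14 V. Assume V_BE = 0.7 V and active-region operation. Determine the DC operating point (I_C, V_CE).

Base loop: V_CC = I_B·R_B + V_BE, so I_B = (14 − 0.7)/470 kΩ = 0.0283 mA.
In the active region I_C = β·I_B = 150 × 0.0283 = 4.24 mA.
Collector loop: V_CE = V_CC − I_C·R_C = 14 − 4.24×0.56 = 11.6 V.
Since V_CE = 11.6 V > V_CE(sat) ≈ 0.2 V, the transistor is in the active region as assumed.

I_C ≈ 4.2 mA, V_CE ≈ 12 V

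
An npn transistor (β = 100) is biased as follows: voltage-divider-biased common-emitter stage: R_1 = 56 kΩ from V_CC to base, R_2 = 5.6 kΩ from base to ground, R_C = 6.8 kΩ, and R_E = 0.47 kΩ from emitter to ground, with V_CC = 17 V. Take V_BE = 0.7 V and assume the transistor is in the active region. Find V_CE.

V_CE ≈ 5.3 V

Thevenize the base divider: V_Th = V_CC·R_2/(R_1+R_2) = 17×5.6/61.6 = 1.55 V, R_Th = R_1‖R_2 = 5.09 kΩ.
Base-emitter loop: V_Th = I_B·R_Th + V_BE + (β+1)I_B·R_E, so I_B = (1.55 − 0.7) / (5.09 + 101×0.47) = 0.0161 mA.
I_C = β·I_B = 100×0.0161 = 1.61 mA, and I_E = (β+1)I_B = 1.62 mA.
V_CE = V_CC − I_C·R_C − I_E·R_E = 17 − 1.61×6.8 − 1.62×0.47 = 5.3 V.
V_CE = 5.3 V > 0.2 V confirms active-region operation.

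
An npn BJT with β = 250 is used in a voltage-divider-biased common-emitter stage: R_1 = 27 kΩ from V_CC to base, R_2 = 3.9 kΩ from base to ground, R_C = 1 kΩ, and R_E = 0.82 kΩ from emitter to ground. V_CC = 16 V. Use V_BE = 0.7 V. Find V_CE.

V_CE ≈ 13 V

Thevenize the base divider: V_Th = V_CC·R_2/(R_1+R_2) = 16×3.9/30.9 = 2.02 V, R_Th = R_1‖R_2 = 3.41 kΩ.
Base-emitter loop: V_Th = I_B·R_Th + V_BE + (β+1)I_B·R_E, so I_B = (2.02 − 0.7) / (3.41 + 251×0.82) = 0.00631 mA.
I_C = β·I_B = 250×0.00631 = 1.58 mA, and I_E = (β+1)I_B = 1.58 mA.
V_CE = V_CC − I_C·R_C − I_E·R_E = 16 − 1.58×1 − 1.58×0.82 = 13.1 V.
V_CE = 13.1 V > 0.2 V confirms active-region operation.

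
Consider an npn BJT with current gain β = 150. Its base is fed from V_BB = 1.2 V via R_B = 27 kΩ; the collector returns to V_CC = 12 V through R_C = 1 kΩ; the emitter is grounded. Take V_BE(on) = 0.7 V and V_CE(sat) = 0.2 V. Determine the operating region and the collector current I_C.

active; I_C ≈ 2.8 mA

Assume active. Base-emitter loop: I_B = (V_BB − V_BE)/R_B = (1.2 − 0.7)/27 = 0.0185 mA.
I_C = β·I_B = 150×0.0185 = 2.78 mA.
V_CE = V_CC − I_C·R_C = 12 − 2.78×1 = 9.22 V > V_CE(sat), so the active-region assumption holds.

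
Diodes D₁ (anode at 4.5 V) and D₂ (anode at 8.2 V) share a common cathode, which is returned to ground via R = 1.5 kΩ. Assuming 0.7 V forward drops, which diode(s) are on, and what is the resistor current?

Assume both conduct. Then node N would need to be at both 4.5−0.7 = 3.8 V and 8.2−0.7 = 7.5 V, which is impossible.
Assume only D₂ conducts: V_N = 8.2 − 0.7 = 7.5 V, so I_R = 7.5/1.5 = 5 mA.
Check D₁: its anode-to-cathode voltage is 4.5 − 7.5 = -3 V < 0.7 V, so it is off. The assumption is consistent.

Only D₂ conducts; I_R ≈ 5 mA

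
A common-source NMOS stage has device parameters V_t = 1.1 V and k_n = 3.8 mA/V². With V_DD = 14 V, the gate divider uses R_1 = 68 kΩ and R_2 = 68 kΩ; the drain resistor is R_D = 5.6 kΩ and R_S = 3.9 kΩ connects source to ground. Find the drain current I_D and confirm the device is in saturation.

V_G = V_DD·R_2/(R_1+R_2) = 14×68/136 = 7 V.
Assume saturation: I_D = (k_n/2)(V_GS − V_t)² with V_GS = V_G − I_D·R_S = 7 − 3.9·I_D.
Substituting gives 28.9·I_D² − 88.4·I_D + 66.1 = 0, with roots I_D = 1.3 or 1.76 mA.
The root I_D = 1.76 mA gives V_GS = 0.138 V ≤ V_t, so take I_D = 1.3 mA.
Then V_GS = 1.93 V and V_DS = V_DD − I_D(R_D+R_S) = 14 − 1.3×9.5 = 1.64 V.
Saturation requires V_DS ≥ V_GS − V_t = 0.827 V; 1.64 ≥ 0.827 ✓.

I_D ≈ 1.3 mA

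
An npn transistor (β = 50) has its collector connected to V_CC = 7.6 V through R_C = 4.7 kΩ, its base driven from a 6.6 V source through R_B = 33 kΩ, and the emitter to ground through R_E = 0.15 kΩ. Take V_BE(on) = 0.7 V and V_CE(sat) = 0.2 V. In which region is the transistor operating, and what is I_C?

saturation; I_C ≈ 1.5 mA

Assume active: I_B = (6.6 − 0.7)/(33 + 51×0.15) = 0.145 mA, I_C = β·I_B = 7.26 mA.
Then V_CE = 7.6 − 7.26×4.7 − 7.4×0.15 = -27.6 V < 0.2 V — the active assumption fails.
Re-solve with V_CE = 0.2 V. KCL at the emitter: V_E/R_E = (V_BB−0.7−V_E)/R_B + (V_CC−0.2−V_E)/R_C, giving V_E = 0.254 V.
I_C = (V_CC − 0.2 − V_E)/R_C = (7.4 − 0.254)/4.7 = 1.52 mA.
Check: I_B = (5.9 − 0.254)/33 = 0.171 mA, and β·I_B = 8.55 mA > I_C, confirming saturation.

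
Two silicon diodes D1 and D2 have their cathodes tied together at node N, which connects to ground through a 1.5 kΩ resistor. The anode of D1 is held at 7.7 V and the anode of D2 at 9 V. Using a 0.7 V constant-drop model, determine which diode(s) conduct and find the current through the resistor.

Assume both conduct. Then node N would need to be at both 7.7−0.7 = 7 V and 9−0.7 = 8.3 V, which is impossible.
Assume only D2 conducts: V_N = 9 − 0.7 = 8.3 V, so I_R = 8.3/1.5 = 5.53 mA.
Check D1: its anode-to-cathode voltage is 7.7 − 8.3 = -0.6 V < 0.7 V, so it is off. The assumption is consistent.

Only D2 conducts; I_R ≈ 5.5 mA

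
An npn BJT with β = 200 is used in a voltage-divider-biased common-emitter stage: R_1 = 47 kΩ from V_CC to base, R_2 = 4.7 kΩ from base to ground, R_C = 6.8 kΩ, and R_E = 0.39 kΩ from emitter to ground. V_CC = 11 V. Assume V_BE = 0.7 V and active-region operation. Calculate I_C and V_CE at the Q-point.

I_C ≈ 0.73 mA, V_CE ≈ 5.8 V

Thevenize the base divider: V_Th = V_CC·R_2/(R_1+R_2) = 11×4.7/51.7 = 1 V, R_Th = R_1‖R_2 = 4.27 kΩ.
Base-emitter loop: V_Th = I_B·R_Th + V_BE + (β+1)I_B·R_E, so I_B = (1 − 0.7) / (4.27 + 201×0.39) = 0.00363 mA.
I_C = β·I_B = 200×0.00363 = 0.726 mA, and I_E = (β+1)I_B = 0.729 mA.
V_CE = V_CC − I_C·R_C − I_E·R_E = 11 − 0.726×6.8 − 0.729×0.39 = 5.78 V.
V_CE = 5.78 V > 0.2 V confirms active-region operation.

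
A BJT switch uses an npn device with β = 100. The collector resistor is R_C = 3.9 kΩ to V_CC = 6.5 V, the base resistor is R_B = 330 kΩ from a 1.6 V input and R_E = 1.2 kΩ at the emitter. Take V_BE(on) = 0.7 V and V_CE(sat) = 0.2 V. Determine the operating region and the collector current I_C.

Assume active. Base-emitter loop: I_B = (V_BB − V_BE)/(R_B + (β+1)R_E) = (1.6 − 0.7)/(330 + 101×1.2) = 0.00199 mA.
I_C = β·I_B = 100×0.00199 = 0.199 mA.
V_CE = V_CC − I_C·R_C − I_E·R_E = 6.5 − 0.199×3.9 − 0.201×1.2 = 5.48 V > V_CE(sat), so the active-region assumption holds.

active; I_C ≈ 0.2 mA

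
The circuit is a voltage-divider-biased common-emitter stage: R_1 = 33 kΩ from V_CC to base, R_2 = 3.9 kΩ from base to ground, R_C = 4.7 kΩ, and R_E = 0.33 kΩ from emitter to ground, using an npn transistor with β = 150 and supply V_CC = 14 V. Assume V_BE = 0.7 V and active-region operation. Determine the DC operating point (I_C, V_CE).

Thevenize the base divider: V_Th = V_CC·R_2/(R_1+R_2) = 14×3.9/36.9 = 1.48 V, R_Th = R_1‖R_2 = 3.49 kΩ.
Base-emitter loop: V_Th = I_B·R_Th + V_BE + (β+1)I_B·R_E, so I_B = (1.48 − 0.7) / (3.49 + 151×0.33) = 0.0146 mA.
I_C = β·I_B = 150×0.0146 = 2.19 mA, and I_E = (β+1)I_B = 2.21 mA.
V_CE = V_CC − I_C·R_C − I_E·R_E = 14 − 2.19×4.7 − 2.21×0.33 = 2.96 V.
V_CE = 2.96 V > 0.2 V confirms active-region operation.

I_C ≈ 2.2 mA, V_CE ≈ 3 V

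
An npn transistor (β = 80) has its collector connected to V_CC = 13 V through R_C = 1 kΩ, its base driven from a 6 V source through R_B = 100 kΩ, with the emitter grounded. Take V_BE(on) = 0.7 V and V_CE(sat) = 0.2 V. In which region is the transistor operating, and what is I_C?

Assume active. Base-emitter loop: I_B = (V_BB − V_BE)/R_B = (6 − 0.7)/100 = 0.053 mA.
I_C = β·I_B = 80×0.053 = 4.24 mA.
V_CE = V_CC − I_C·R_C = 13 − 4.24×1 = 8.76 V > V_CE(sat), so the active-region assumption holds.

active; I_C ≈ 4.2 mA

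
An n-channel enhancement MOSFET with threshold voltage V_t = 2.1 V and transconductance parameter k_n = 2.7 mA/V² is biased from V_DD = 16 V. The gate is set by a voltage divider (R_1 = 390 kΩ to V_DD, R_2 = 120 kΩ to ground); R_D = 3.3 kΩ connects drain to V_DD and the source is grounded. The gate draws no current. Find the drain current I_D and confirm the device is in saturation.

I_D ≈ 3.7 mA

V_G = V_DD·R_2/(R_1+R_2) = 16×120/510 = 3.76 V. With the source grounded, V_GS = V_G = 3.76 V.
Assume saturation: I_D = (k_n/2)(V_GS − V_t)² = (2.7/2)×(3.76 − 2.1)² = 1.35×1.66² = 3.74 mA.
V_DS = V_DD − I_D·R_D = 16 − 3.74×3.3 = 3.65 V.
Saturation requires V_DS ≥ V_GS − V_t = 1.66 V; 3.65 ≥ 1.66 ✓.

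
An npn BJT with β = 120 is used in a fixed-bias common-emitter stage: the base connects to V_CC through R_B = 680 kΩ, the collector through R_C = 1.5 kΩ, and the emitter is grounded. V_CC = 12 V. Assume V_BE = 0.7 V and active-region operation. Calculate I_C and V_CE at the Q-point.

I_C ≈ 2 mA, V_CE ≈ 9 V

Base loop: V_CC = I_B·R_B + V_BE, so I_B = (12 − 0.7)/680 kΩ = 0.0166 mA.
In the active region I_C = β·I_B = 120 × 0.0166 = 1.99 mA.
Collector loop: V_CE = V_CC − I_C·R_C = 12 − 1.99×1.5 = 9.01 V.
Since V_CE = 9.01 V > V_CE(sat) ≈ 0.2 V, the transistor is in the active region as assumed.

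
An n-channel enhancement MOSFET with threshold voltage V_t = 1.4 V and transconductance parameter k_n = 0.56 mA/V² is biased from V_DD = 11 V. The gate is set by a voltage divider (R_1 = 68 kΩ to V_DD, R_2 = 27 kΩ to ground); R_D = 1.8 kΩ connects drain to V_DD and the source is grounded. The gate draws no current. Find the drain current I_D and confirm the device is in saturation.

V_G = V_DD·R_2/(R_1+R_2) = 11×27/95 = 3.13 V. With the source grounded, V_GS = V_G = 3.13 V.
Assume saturation: I_D = (k_n/2)(V_GS − V_t)² = (0.56/2)×(3.13 − 1.4)² = 0.28×1.73² = 0.834 mA.
V_DS = V_DD − I_D·R_D = 11 − 0.834×1.8 = 9.5 V.
Saturation requires V_DS ≥ V_GS − V_t = 1.73 V; 9.5 ≥ 1.73 ✓.

I_D ≈ 0.83 mA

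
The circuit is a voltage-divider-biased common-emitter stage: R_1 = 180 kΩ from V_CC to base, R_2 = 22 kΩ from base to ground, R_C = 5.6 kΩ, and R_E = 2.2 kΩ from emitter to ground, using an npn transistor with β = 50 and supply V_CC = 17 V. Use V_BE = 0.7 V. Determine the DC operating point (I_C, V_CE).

Thevenize the base divider: V_Th = V_CC·R_2/(R_1+R_2) = 17×22/202 = 1.85 V, R_Th = R_1‖R_2 = 19.6 kΩ.
Base-emitter loop: V_Th = I_B·R_Th + V_BE + (β+1)I_B·R_E, so I_B = (1.85 − 0.7) / (19.6 + 51×2.2) = 0.00874 mA.
I_C = β·I_B = 50×0.00874 = 0.437 mA, and I_E = (β+1)I_B = 0.446 mA.
V_CE = V_CC − I_C·R_C − I_E·R_E = 17 − 0.437×5.6 − 0.446×2.2 = 13.6 V.
V_CE = 13.6 V > 0.2 V confirms active-region operation.

I_C ≈ 0.44 mA, V_CE ≈ 14 V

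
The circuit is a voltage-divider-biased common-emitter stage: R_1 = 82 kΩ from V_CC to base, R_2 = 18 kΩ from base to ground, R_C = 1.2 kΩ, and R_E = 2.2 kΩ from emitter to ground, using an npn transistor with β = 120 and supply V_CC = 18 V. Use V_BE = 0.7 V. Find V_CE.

Thevenize the base divider: V_Th = V_CC·R_2/(R_1+R_2) = 18×18/100 = 3.24 V, R_Th = R_1‖R_2 = 14.8 kΩ.
Base-emitter loop: V_Th = I_B·R_Th + V_BE + (β+1)I_B·R_E, so I_B = (3.24 − 0.7) / (14.8 + 121×2.2) = 0.00904 mA.
I_C = β·I_B = 120×0.00904 = 1.08 mA, and I_E = (β+1)I_B = 1.09 mA.
V_CE = V_CC − I_C·R_C − I_E·R_E = 18 − 1.08×1.2 − 1.09×2.2 = 14.3 V.
V_CE = 14.3 V > 0.2 V confirms active-region operation.

V_CE ≈ 14 V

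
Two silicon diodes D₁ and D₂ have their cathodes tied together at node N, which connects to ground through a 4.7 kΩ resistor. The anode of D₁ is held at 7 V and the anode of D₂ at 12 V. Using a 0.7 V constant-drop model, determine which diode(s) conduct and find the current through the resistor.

Assume both conduct. Then node N would need to be at both 7−0.7 = 6.3 V and 12−0.7 = 11.3 V, which is impossible.
Assume only D₂ conducts: V_N = 12 − 0.7 = 11.3 V, so I_R = 11.3/4.7 = 2.4 mA.
Check D₁: its anode-to-cathode voltage is 7 − 11.3 = -4.3 V < 0.7 V, so it is off. The assumption is consistent.

Only D₂ conducts; I_R ≈ 2.4 mA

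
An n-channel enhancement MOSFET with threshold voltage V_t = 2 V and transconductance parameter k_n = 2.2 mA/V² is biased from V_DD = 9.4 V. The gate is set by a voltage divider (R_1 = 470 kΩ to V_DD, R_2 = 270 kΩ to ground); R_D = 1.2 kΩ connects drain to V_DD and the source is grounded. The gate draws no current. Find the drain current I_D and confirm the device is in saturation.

I_D ≈ 2.2 mA

V_G = V_DD·R_2/(R_1+R_2) = 9.4×270/740 = 3.43 V. With the source grounded, V_GS = V_G = 3.43 V.
Assume saturation: I_D = (k_n/2)(V_GS − V_t)² = (2.2/2)×(3.43 − 2)² = 1.1×1.43² = 2.25 mA.
V_DS = V_DD − I_D·R_D = 9.4 − 2.25×1.2 = 6.7 V.
Saturation requires V_DS ≥ V_GS − V_t = 1.43 V; 6.7 ≥ 1.43 ✓.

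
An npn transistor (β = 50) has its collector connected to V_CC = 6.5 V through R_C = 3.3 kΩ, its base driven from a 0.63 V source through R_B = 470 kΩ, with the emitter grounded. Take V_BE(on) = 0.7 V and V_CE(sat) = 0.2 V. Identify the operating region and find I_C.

V_BB = 0.63 V ≤ V_BE(on) = 0.7 V, so the base-emitter junction is not forward biased.
The transistor is in cutoff: I_B = I_C = 0.

cutoff; I_C ≈ 0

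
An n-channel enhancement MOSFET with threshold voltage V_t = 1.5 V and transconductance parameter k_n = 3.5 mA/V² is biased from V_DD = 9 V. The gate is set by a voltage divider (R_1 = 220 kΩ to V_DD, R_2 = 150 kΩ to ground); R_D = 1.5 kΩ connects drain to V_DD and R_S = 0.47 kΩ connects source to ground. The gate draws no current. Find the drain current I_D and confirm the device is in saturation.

I_D ≈ 2.2 mA

V_G = V_DD·R_2/(R_1+R_2) = 9×150/370 = 3.65 V.
Assume saturation: I_D = (k_n/2)(V_GS − V_t)² with V_GS = V_G − I_D·R_S = 3.65 − 0.47·I_D.
Substituting gives 0.387·I_D² − 4.53·I_D + 8.08 = 0, with roots I_D = 2.19 or 9.54 mA.
The root I_D = 9.54 mA gives V_GS = -0.835 V ≤ V_t, so take I_D = 2.19 mA.
Then V_GS = 2.62 V and V_DS = V_DD − I_D(R_D+R_S) = 9 − 2.19×1.97 = 4.68 V.
Saturation requires V_DS ≥ V_GS − V_t = 1.12 V; 4.68 ≥ 1.12 ✓.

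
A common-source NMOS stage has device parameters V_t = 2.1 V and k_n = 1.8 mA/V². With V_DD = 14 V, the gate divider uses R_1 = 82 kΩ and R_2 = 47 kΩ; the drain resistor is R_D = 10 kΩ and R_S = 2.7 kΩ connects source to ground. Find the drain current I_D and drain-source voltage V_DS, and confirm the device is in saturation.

V_G = V_DD·R_2/(R_1+R_2) = 14×47/129 = 5.1 V.
Assume saturation: I_D = (k_n/2)(V_GS − V_t)² with V_GS = V_G − I_D·R_S = 5.1 − 2.7·I_D.
Substituting gives 6.56·I_D² − 15.6·I_D + 8.1 = 0, with roots I_D = 0.769 or 1.61 mA.
The root I_D = 1.61 mA gives V_GS = 0.764 V ≤ V_t, so take I_D = 0.769 mA.
Then V_GS = 3.02 V and V_DS = V_DD − I_D(R_D+R_S) = 14 − 0.769×12.7 = 4.23 V.
Saturation requires V_DS ≥ V_GS − V_t = 0.924 V; 4.23 ≥ 0.924 ✓.

I_D ≈ 0.77 mA, V_DS ≈ 4.2 V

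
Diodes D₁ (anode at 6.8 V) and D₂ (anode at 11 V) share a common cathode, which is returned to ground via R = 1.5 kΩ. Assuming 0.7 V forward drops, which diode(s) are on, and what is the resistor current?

Assume both conduct. Then node N would need to be at both 6.8−0.7 = 6.1 V and 11−0.7 = 10.3 V, which is impossible.
Assume only D₂ conducts: V_N = 11 − 0.7 = 10.3 V, so I_R = 10.3/1.5 = 6.87 mA.
Check D₁: its anode-to-cathode voltage is 6.8 − 10.3 = -3.5 V < 0.7 V, so it is off. The assumption is consistent.

Only D₂ conducts; I_R ≈ 6.9 mA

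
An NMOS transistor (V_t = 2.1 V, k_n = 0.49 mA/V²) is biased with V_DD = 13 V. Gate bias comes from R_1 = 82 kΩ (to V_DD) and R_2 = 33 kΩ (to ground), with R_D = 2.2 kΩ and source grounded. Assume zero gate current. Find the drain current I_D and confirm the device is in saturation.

I_D ≈ 0.65 mA

V_G = V_DD·R_2/(R_1+R_2) = 13×33/115 = 3.73 V. With the source grounded, V_GS = V_G = 3.73 V.
Assume saturation: I_D = (k_n/2)(V_GS − V_t)² = (0.49/2)×(3.73 − 2.1)² = 0.245×1.63² = 0.651 mA.
V_DS = V_DD − I_D·R_D = 13 − 0.651×2.2 = 11.6 V.
Saturation requires V_DS ≥ V_GS − V_t = 1.63 V; 11.6 ≥ 1.63 ✓.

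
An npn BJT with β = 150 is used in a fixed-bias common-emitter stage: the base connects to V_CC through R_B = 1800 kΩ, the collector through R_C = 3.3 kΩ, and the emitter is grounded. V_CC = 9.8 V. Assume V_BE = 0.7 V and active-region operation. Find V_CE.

Base loop: V_CC = I_B·R_B + V_BE, so I_B = (9.8 − 0.7)/1800 kΩ = 0.00506 mA.
In the active region I_C = β·I_B = 150 × 0.00506 = 0.758 mA.
Collector loop: V_CE = V_CC − I_C·R_C = 9.8 − 0.758×3.3 = 7.3 V.
Since V_CE = 7.3 V > V_CE(sat) ≈ 0.2 V, the transistor is in the active region as assumed.

V_CE ≈ 7.3 V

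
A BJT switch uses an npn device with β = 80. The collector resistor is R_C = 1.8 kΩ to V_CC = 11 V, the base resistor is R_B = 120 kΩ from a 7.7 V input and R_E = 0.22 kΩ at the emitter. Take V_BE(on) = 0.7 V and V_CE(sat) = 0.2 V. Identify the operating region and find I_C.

Assume active. Base-emitter loop: I_B = (V_BB − V_BE)/(R_B + (β+1)R_E) = (7.7 − 0.7)/(120 + 81×0.22) = 0.0508 mA.
I_C = β·I_B = 80×0.0508 = 4.06 mA.
V_CE = V_CC − I_C·R_C − I_E·R_E = 11 − 4.06×1.8 − 4.11×0.22 = 2.78 V > V_CE(sat), so the active-region assumption holds.

active; I_C ≈ 4.1 mA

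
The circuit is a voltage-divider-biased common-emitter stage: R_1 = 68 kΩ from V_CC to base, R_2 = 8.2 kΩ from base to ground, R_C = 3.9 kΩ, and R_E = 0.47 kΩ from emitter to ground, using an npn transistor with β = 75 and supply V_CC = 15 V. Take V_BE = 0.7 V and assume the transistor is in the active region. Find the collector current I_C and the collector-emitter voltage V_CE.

Thevenize the base divider: V_Th = V_CC·R_2/(R_1+R_2) = 15×8.2/76.2 = 1.61 V, R_Th = R_1‖R_2 = 7.32 kΩ.
Base-emitter loop: V_Th = I_B·R_Th + V_BE + (β+1)I_B·R_E, so I_B = (1.61 − 0.7) / (7.32 + 76×0.47) = 0.0212 mA.
I_C = β·I_B = 75×0.0212 = 1.59 mA, and I_E = (β+1)I_B = 1.61 mA.
V_CE = V_CC − I_C·R_C − I_E·R_E = 15 − 1.59×3.9 − 1.61×0.47 = 8.03 V.
V_CE = 8.03 V > 0.2 V confirms active-region operation.

I_C ≈ 1.6 mA, V_CE ≈ 8 V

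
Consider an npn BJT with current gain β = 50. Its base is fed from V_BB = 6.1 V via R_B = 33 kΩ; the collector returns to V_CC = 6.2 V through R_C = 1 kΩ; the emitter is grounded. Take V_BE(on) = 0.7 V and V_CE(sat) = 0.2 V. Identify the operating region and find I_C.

Assume active: I_B = (6.1 − 0.7)/33 = 0.164 mA, giving I_C = β·I_B = 8.18 mA.
But then V_CE = 6.2 − 8.18×1 = -1.98 V < V_CE(sat) = 0.2 V — impossible in the active region.
So the transistor is saturated. With V_CE = 0.2 V, I_C = (V_CC − 0.2)/R_C = 6/1 = 6 mA.
Check: β·I_B = 8.18 mA > I_C = 6 mA, confirming saturation.

saturation; I_C ≈ 6 mA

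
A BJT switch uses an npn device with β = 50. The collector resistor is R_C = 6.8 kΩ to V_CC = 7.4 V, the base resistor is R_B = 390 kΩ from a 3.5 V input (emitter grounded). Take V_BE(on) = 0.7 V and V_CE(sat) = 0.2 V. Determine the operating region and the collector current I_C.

Assume active. Base-emitter loop: I_B = (V_BB − V_BE)/R_B = (3.5 − 0.7)/390 = 0.00718 mA.
I_C = β·I_B = 50×0.00718 = 0.359 mA.
V_CE = V_CC − I_C·R_C = 7.4 − 0.359×6.8 = 4.96 V > V_CE(sat), so the active-region assumption holds.

active; I_C ≈ 0.36 mA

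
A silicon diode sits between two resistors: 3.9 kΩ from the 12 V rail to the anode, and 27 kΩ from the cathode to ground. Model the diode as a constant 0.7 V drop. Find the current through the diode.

I ≈ 0.37 mA

The two resistors are in series with the diode, so KVL gives 12 = I·3.9 + 0.7 + I·27.
I = (12 − 0.7) / (3.9 + 27) kΩ = 11.3 / 30.9 = 0.366 mA.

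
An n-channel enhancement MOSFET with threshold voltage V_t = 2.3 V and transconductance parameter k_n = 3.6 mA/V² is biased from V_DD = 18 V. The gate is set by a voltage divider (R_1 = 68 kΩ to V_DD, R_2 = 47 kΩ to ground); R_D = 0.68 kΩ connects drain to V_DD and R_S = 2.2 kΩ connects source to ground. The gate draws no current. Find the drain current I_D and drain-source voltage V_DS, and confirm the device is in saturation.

V_G = V_DD·R_2/(R_1+R_2) = 18×47/115 = 7.36 V.
Assume saturation: I_D = (k_n/2)(V_GS − V_t)² with V_GS = V_G − I_D·R_S = 7.36 − 2.2·I_D.
Substituting gives 8.71·I_D² − 41·I_D + 46 = 0, with roots I_D = 1.84 or 2.87 mA.
The root I_D = 2.87 mA gives V_GS = 1.04 V ≤ V_t, so take I_D = 1.84 mA.
Then V_GS = 3.31 V and V_DS = V_DD − I_D(R_D+R_S) = 18 − 1.84×2.88 = 12.7 V.
Saturation requires V_DS ≥ V_GS − V_t = 1.01 V; 12.7 ≥ 1.01 ✓.

I_D ≈ 1.8 mA, V_DS ≈ 13 V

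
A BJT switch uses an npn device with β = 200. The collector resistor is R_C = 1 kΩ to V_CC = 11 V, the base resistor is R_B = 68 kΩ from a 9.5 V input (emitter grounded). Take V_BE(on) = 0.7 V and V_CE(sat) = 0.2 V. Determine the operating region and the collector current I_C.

saturation; I_C ≈ 11 mA

Assume active: I_B = (9.5 − 0.7)/68 = 0.129 mA, giving I_C = β·I_B = 25.9 mA.
But then V_CE = 11 − 25.9×1 = -14.9 V < V_CE(sat) = 0.2 V — impossible in the active region.
So the transistor is saturated. With V_CE = 0.2 V, I_C = (V_CC − 0.2)/R_C = 10.8/1 = 10.8 mA.
Check: β·I_B = 25.9 mA > I_C = 10.8 mA, confirming saturation.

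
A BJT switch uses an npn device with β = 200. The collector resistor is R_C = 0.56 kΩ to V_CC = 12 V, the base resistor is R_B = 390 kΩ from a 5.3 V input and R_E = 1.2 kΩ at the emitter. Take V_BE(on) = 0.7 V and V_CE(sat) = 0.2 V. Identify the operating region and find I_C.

active; I_C ≈ 1.5 mA

Assume active. Base-emitter loop: I_B = (V_BB − V_BE)/(R_B + (β+1)R_E) = (5.3 − 0.7)/(390 + 201×1.2) = 0.00729 mA.
I_C = β·I_B = 200×0.00729 = 1.46 mA.
V_CE = V_CC − I_C·R_C − I_E·R_E = 12 − 1.46×0.56 − 1.46×1.2 = 9.43 V > V_CE(sat), so the active-region assumption holds.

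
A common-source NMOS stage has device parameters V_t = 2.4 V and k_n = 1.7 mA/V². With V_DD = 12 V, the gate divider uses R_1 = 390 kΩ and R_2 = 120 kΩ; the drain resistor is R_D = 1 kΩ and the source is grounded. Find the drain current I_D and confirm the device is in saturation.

V_G = V_DD·R_2/(R_1+R_2) = 12×120/510 = 2.82 V. With the source grounded, V_GS = V_G = 2.82 V.
Assume saturation: I_D = (k_n/2)(V_GS − V_t)² = (1.7/2)×(2.82 − 2.4)² = 0.85×0.424² = 0.152 mA.
V_DS = V_DD − I_D·R_D = 12 − 0.152×1 = 11.8 V.
Saturation requires V_DS ≥ V_GS − V_t = 0.424 V; 11.8 ≥ 0.424 ✓.

I_D ≈ 0.15 mA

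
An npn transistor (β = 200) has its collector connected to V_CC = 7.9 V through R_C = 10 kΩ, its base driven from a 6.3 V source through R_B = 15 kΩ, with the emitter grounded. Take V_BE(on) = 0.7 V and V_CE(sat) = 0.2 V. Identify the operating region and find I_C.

Assume active: I_B = (6.3 − 0.7)/15 = 0.373 mA, giving I_C = β·I_B = 74.7 mA.
But then V_CE = 7.9 − 74.7×10 = -739 V < V_CE(sat) = 0.2 V — impossible in the active region.
So the transistor is saturated. With V_CE = 0.2 V, I_C = (V_CC − 0.2)/R_C = 7.7/10 = 0.77 mA.
Check: β·I_B = 74.7 mA > I_C = 0.77 mA, confirming saturation.

saturation; I_C ≈ 0.77 mA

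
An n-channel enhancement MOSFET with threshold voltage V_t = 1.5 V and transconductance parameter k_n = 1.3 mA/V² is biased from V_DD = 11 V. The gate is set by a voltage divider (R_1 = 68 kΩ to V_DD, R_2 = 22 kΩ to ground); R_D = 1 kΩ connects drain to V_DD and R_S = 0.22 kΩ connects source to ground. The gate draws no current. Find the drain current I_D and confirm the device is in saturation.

I_D ≈ 0.7 mA

V_G = V_DD·R_2/(R_1+R_2) = 11×22/90 = 2.69 V.
Assume saturation: I_D = (k_n/2)(V_GS − V_t)² with V_GS = V_G − I_D·R_S = 2.69 − 0.22·I_D.
Substituting gives 0.0315·I_D² − 1.34·I_D + 0.919 = 0, with roots I_D = 0.697 or 41.9 mA.
The root I_D = 41.9 mA gives V_GS = -6.53 V ≤ V_t, so take I_D = 0.697 mA.
Then V_GS = 2.54 V and V_DS = V_DD − I_D(R_D+R_S) = 11 − 0.697×1.22 = 10.1 V.
Saturation requires V_DS ≥ V_GS − V_t = 1.04 V; 10.1 ≥ 1.04 ✓.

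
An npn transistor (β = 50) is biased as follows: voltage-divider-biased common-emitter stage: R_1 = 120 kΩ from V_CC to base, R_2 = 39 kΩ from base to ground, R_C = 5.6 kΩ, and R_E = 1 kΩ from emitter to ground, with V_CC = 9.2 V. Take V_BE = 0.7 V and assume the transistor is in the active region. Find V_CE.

V_CE ≈ 2.8 V

Thevenize the base divider: V_Th = V_CC·R_2/(R_1+R_2) = 9.2×39/159 = 2.26 V, R_Th = R_1‖R_2 = 29.4 kΩ.
Base-emitter loop: V_Th = I_B·R_Th + V_BE + (β+1)I_B·R_E, so I_B = (2.26 − 0.7) / (29.4 + 51×1) = 0.0194 mA.
I_C = β·I_B = 50×0.0194 = 0.968 mA, and I_E = (β+1)I_B = 0.987 mA.
V_CE = V_CC − I_C·R_C − I_E·R_E = 9.2 − 0.968×5.6 − 0.987×1 = 2.79 V.
V_CE = 2.79 V > 0.2 V confirms active-region operation.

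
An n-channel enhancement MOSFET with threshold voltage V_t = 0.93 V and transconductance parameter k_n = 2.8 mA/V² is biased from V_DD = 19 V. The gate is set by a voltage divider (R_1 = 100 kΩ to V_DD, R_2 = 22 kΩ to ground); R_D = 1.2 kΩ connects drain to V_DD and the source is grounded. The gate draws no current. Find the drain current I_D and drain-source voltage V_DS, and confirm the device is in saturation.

V_G = V_DD·R_2/(R_1+R_2) = 19×22/122 = 3.43 V. With the source grounded, V_GS = V_G = 3.43 V.
Assume saturation: I_D = (k_n/2)(V_GS − V_t)² = (2.8/2)×(3.43 − 0.93)² = 1.4×2.5² = 8.72 mA.
V_DS = V_DD − I_D·R_D = 19 − 8.72×1.2 = 8.53 V.
Saturation requires V_DS ≥ V_GS − V_t = 2.5 V; 8.53 ≥ 2.5 ✓.

I_D ≈ 8.7 mA, V_DS ≈ 8.5 V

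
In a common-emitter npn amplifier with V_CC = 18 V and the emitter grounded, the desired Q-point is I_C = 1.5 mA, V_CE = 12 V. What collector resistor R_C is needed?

Collector loop: V_CC = I_C·R_C + V_CE.
R_C = (V_CC − V_CE)/I_C = (18 − 12)/1.5 = 4 kΩ.

R_C ≈ 4 kΩ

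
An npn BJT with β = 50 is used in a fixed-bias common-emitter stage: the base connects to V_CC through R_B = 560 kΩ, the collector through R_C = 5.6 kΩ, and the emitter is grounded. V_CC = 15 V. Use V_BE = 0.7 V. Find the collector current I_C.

I_C ≈ 1.3 mA

Base loop: V_CC = I_B·R_B + V_BE, so I_B = (15 − 0.7)/560 kΩ = 0.0255 mA.
In the active region I_C = β·I_B = 50 × 0.0255 = 1.28 mA.
Collector loop: V_CE = V_CC − I_C·R_C = 15 − 1.28×5.6 = 7.85 V.
Since V_CE = 7.85 V > V_CE(sat) ≈ 0.2 V, the transistor is in the active region as assumed.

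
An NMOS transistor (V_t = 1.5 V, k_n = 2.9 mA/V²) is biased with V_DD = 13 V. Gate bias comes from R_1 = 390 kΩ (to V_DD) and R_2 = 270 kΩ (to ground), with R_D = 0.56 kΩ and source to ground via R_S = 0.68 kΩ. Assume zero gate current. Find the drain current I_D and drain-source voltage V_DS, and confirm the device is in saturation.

V_G = V_DD·R_2/(R_1+R_2) = 13×270/660 = 5.32 V.
Assume saturation: I_D = (k_n/2)(V_GS − V_t)² with V_GS = V_G − I_D·R_S = 5.32 − 0.68·I_D.
Substituting gives 0.67·I_D² − 8.53·I_D + 21.1 = 0, with roots I_D = 3.37 or 9.35 mA.
The root I_D = 9.35 mA gives V_GS = -1.04 V ≤ V_t, so take I_D = 3.37 mA.
Then V_GS = 3.03 V and V_DS = V_DD − I_D(R_D+R_S) = 13 − 3.37×1.24 = 8.82 V.
Saturation requires V_DS ≥ V_GS − V_t = 1.53 V; 8.82 ≥ 1.53 ✓.

I_D ≈ 3.4 mA, V_DS ≈ 8.8 V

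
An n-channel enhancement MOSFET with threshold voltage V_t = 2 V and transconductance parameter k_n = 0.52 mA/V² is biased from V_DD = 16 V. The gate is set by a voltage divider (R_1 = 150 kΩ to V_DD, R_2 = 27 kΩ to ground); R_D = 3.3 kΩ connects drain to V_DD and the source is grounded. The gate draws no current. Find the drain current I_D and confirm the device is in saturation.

I_D ≈ 0.05 mA

V_G = V_DD·R_2/(R_1+R_2) = 16×27/177 = 2.44 V. With the source grounded, V_GS = V_G = 2.44 V.
Assume saturation: I_D = (k_n/2)(V_GS − V_t)² = (0.52/2)×(2.44 − 2)² = 0.26×0.441² = 0.0505 mA.
V_DS = V_DD − I_D·R_D = 16 − 0.0505×3.3 = 15.8 V.
Saturation requires V_DS ≥ V_GS − V_t = 0.441 V; 15.8 ≥ 0.441 ✓.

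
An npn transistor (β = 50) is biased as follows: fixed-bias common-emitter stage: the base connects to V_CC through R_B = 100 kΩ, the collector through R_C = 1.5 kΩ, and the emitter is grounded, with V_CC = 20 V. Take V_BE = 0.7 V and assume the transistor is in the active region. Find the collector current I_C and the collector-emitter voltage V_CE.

I_C ≈ 9.7 mA, V_CE ≈ 5.5 V

Base loop: V_CC = I_B·R_B + V_BE, so I_B = (20 − 0.7)/100 kΩ = 0.193 mA.
In the active region I_C = β·I_B = 50 × 0.193 = 9.65 mA.
Collector loop: V_CE = V_CC − I_C·R_C = 20 − 9.65×1.5 = 5.52 V.
Since V_CE = 5.52 V > V_CE(sat) ≈ 0.2 V, the transistor is in the active region as assumed.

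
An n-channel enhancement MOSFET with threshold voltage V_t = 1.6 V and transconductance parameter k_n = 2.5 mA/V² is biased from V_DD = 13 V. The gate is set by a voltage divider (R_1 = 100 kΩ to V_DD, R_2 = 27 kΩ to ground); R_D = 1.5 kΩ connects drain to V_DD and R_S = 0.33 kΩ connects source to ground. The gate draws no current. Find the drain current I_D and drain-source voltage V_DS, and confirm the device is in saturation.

V_G = V_DD·R_2/(R_1+R_2) = 13×27/127 = 2.76 V.
Assume saturation: I_D = (k_n/2)(V_GS − V_t)² with V_GS = V_G − I_D·R_S = 2.76 − 0.33·I_D.
Substituting gives 0.136·I_D² − 1.96·I_D + 1.69 = 0, with roots I_D = 0.923 or 13.5 mA.
The root I_D = 13.5 mA gives V_GS = -1.68 V ≤ V_t, so take I_D = 0.923 mA.
Then V_GS = 2.46 V and V_DS = V_DD − I_D(R_D+R_S) = 13 − 0.923×1.83 = 11.3 V.
Saturation requires V_DS ≥ V_GS − V_t = 0.859 V; 11.3 ≥ 0.859 ✓.

I_D ≈ 0.92 mA, V_DS ≈ 11 V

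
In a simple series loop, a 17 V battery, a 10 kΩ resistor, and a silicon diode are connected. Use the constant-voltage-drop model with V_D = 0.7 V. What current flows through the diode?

KVL around the loop: 17 = V_D + I·R = 0.7 + I × 10 kΩ.
So I = (17 − 0.7) / 10 kΩ = 16.3 / 10 = 1.63 mA.

I ≈ 1.6 mA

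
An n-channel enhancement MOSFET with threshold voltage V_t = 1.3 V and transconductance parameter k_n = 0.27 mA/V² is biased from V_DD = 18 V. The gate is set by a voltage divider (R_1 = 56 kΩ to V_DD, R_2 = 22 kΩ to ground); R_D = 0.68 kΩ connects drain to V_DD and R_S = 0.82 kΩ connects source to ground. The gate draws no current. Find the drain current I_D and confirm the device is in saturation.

V_G = V_DD·R_2/(R_1+R_2) = 18×22/78 = 5.08 V.
Assume saturation: I_D = (k_n/2)(V_GS − V_t)² with V_GS = V_G − I_D·R_S = 5.08 − 0.82·I_D.
Substituting gives 0.0908·I_D² − 1.84·I_D + 1.93 = 0, with roots I_D = 1.11 or 19.1 mA.
The root I_D = 19.1 mA gives V_GS = -10.6 V ≤ V_t, so take I_D = 1.11 mA.
Then V_GS = 4.17 V and V_DS = V_DD − I_D(R_D+R_S) = 18 − 1.11×1.5 = 16.3 V.
Saturation requires V_DS ≥ V_GS − V_t = 2.87 V; 16.3 ≥ 2.87 ✓.

I_D ≈ 1.1 mA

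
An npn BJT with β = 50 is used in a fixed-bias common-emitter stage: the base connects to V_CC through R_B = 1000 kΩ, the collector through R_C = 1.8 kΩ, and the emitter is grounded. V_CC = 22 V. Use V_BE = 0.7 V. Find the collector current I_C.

Base loop: V_CC = I_B·R_B + V_BE, so I_B = (22 − 0.7)/1000 kΩ = 0.0213 mA.
In the active region I_C = β·I_B = 50 × 0.0213 = 1.06 mA.
Collector loop: V_CE = V_CC − I_C·R_C = 22 − 1.06×1.8 = 20.1 V.
Since V_CE = 20.1 V > V_CE(sat) ≈ 0.2 V, the transistor is in the active region as assumed.

I_C ≈ 1.1 mA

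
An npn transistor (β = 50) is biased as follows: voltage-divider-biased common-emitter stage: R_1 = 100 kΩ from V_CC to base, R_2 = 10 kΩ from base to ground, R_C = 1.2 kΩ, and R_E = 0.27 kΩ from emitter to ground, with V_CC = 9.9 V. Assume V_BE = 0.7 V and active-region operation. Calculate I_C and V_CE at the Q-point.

Thevenize the base divider: V_Th = V_CC·R_2/(R_1+R_2) = 9.9×10/110 = 0.9 V, R_Th = R_1‖R_2 = 9.09 kΩ.
Base-emitter loop: V_Th = I_B·R_Th + V_BE + (β+1)I_B·R_E, so I_B = (0.9 − 0.7) / (9.09 + 51×0.27) = 0.00875 mA.
I_C = β·I_B = 50×0.00875 = 0.437 mA, and I_E = (β+1)I_B = 0.446 mA.
V_CE = V_CC − I_C·R_C − I_E·R_E = 9.9 − 0.437×1.2 − 0.446×0.27 = 9.25 V.
V_CE = 9.25 V > 0.2 V confirms active-region operation.

I_C ≈ 0.44 mA, V_CE ≈ 9.3 V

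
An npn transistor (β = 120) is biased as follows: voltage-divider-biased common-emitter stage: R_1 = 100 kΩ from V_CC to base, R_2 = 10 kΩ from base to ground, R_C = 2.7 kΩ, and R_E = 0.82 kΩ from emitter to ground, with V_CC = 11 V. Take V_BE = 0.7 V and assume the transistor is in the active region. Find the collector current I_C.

Thevenize the base divider: V_Th = V_CC·R_2/(R_1+R_2) = 11×10/110 = 1 V, R_Th = R_1‖R_2 = 9.09 kΩ.
Base-emitter loop: V_Th = I_B·R_Th + V_BE + (β+1)I_B·R_E, so I_B = (1 − 0.7) / (9.09 + 121×0.82) = 0.00277 mA.
I_C = β·I_B = 120×0.00277 = 0.332 mA, and I_E = (β+1)I_B = 0.335 mA.
V_CE = V_CC − I_C·R_C − I_E·R_E = 11 − 0.332×2.7 − 0.335×0.82 = 9.83 V.
V_CE = 9.83 V > 0.2 V confirms active-region operation.

I_C ≈ 0.33 mA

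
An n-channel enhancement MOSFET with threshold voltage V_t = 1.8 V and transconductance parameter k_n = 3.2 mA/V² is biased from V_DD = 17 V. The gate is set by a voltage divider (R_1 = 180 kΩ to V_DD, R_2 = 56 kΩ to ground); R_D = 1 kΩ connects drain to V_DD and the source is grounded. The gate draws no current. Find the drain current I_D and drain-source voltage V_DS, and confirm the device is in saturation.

V_G = V_DD·R_2/(R_1+R_2) = 17×56/236 = 4.03 V. With the source grounded, V_GS = V_G = 4.03 V.
Assume saturation: I_D = (k_n/2)(V_GS − V_t)² = (3.2/2)×(4.03 − 1.8)² = 1.6×2.23² = 7.98 mA.
V_DS = V_DD − I_D·R_D = 17 − 7.98×1 = 9.02 V.
Saturation requires V_DS ≥ V_GS − V_t = 2.23 V; 9.02 ≥ 2.23 ✓.

I_D ≈ 8 mA, V_DS ≈ 9 V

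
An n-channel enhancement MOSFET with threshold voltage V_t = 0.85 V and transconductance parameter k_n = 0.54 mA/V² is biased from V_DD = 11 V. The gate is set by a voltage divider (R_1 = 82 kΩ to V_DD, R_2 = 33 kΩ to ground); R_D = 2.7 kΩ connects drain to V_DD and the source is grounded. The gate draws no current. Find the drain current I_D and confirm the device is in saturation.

I_D ≈ 1.4 mA

V_G = V_DD·R_2/(R_1+R_2) = 11×33/115 = 3.16 V. With the source grounded, V_GS = V_G = 3.16 V.
Assume saturation: I_D = (k_n/2)(V_GS − V_t)² = (0.54/2)×(3.16 − 0.85)² = 0.27×2.31² = 1.44 mA.
V_DS = V_DD − I_D·R_D = 11 − 1.44×2.7 = 7.12 V.
Saturation requires V_DS ≥ V_GS − V_t = 2.31 V; 7.12 ≥ 2.31 ✓.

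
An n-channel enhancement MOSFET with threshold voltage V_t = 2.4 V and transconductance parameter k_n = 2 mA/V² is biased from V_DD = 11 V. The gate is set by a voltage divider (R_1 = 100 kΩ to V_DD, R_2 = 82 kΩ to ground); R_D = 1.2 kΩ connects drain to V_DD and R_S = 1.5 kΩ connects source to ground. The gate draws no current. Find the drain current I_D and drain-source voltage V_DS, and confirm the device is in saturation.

I_D ≈ 1 mA, V_DS ≈ 8.2 V

V_G = V_DD·R_2/(R_1+R_2) = 11×82/182 = 4.96 V.
Assume saturation: I_D = (k_n/2)(V_GS − V_t)² with V_GS = V_G − I_D·R_S = 4.96 − 1.5·I_D.
Substituting gives 2.25·I_D² − 8.67·I_D + 6.53 = 0, with roots I_D = 1.03 or 2.82 mA.
The root I_D = 2.82 mA gives V_GS = 0.719 V ≤ V_t, so take I_D = 1.03 mA.
Then V_GS = 3.41 V and V_DS = V_DD − I_D(R_D+R_S) = 11 − 1.03×2.7 = 8.22 V.
Saturation requires V_DS ≥ V_GS − V_t = 1.01 V; 8.22 ≥ 1.01 ✓.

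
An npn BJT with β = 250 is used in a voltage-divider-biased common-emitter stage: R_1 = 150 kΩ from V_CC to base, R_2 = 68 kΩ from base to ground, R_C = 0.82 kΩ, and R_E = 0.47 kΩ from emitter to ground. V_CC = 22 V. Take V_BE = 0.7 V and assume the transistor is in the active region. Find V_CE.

Thevenize the base divider: V_Th = V_CC·R_2/(R_1+R_2) = 22×68/218 = 6.86 V, R_Th = R_1‖R_2 = 46.8 kΩ.
Base-emitter loop: V_Th = I_B·R_Th + V_BE + (β+1)I_B·R_E, so I_B = (6.86 − 0.7) / (46.8 + 251×0.47) = 0.0374 mA.
I_C = β·I_B = 250×0.0374 = 9.35 mA, and I_E = (β+1)I_B = 9.39 mA.
V_CE = V_CC − I_C·R_C − I_E·R_E = 22 − 9.35×0.82 − 9.39×0.47 = 9.92 V.
V_CE = 9.92 V > 0.2 V confirms active-region operation.

V_CE ≈ 9.9 V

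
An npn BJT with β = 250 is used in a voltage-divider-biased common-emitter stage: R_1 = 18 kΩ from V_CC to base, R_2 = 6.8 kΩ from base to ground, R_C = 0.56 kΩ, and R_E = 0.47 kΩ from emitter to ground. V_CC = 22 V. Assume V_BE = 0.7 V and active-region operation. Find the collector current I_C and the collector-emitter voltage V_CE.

I_C ≈ 11 mA, V_CE ≈ 11 V

Thevenize the base divider: V_Th = V_CC·R_2/(R_1+R_2) = 22×6.8/24.8 = 6.03 V, R_Th = R_1‖R_2 = 4.94 kΩ.
Base-emitter loop: V_Th = I_B·R_Th + V_BE + (β+1)I_B·R_E, so I_B = (6.03 − 0.7) / (4.94 + 251×0.47) = 0.0434 mA.
I_C = β·I_B = 250×0.0434 = 10.8 mA, and I_E = (β+1)I_B = 10.9 mA.
V_CE = V_CC − I_C·R_C − I_E·R_E = 22 − 10.8×0.56 − 10.9×0.47 = 10.8 V.
V_CE = 10.8 V > 0.2 V confirms active-region operation.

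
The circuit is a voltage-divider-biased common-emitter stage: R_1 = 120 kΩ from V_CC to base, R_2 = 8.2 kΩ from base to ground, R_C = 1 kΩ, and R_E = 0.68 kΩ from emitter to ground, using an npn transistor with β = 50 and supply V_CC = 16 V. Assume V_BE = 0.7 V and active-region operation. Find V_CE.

V_CE ≈ 15 V

Thevenize the base divider: V_Th = V_CC·R_2/(R_1+R_2) = 16×8.2/128 = 1.02 V, R_Th = R_1‖R_2 = 7.68 kΩ.
Base-emitter loop: V_Th = I_B·R_Th + V_BE + (β+1)I_B·R_E, so I_B = (1.02 − 0.7) / (7.68 + 51×0.68) = 0.00764 mA.
I_C = β·I_B = 50×0.00764 = 0.382 mA, and I_E = (β+1)I_B = 0.389 mA.
V_CE = V_CC − I_C·R_C − I_E·R_E = 16 − 0.382×1 − 0.389×0.68 = 15.4 V.
V_CE = 15.4 V > 0.2 V confirms active-region operation.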